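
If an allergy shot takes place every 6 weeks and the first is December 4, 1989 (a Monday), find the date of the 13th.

April 22, 1991

The 13th occurrence is 12 intervals after the first: 12 × 42 = 504 days after December 4, 1989.
December has 31 days — 27 days to the end of December leaves 477.
1990 has 365 days (112 left).
January has 31 days (81 left).
February has 28 days (53 left).
March has 31 days (22 left).
22 days into April → April 22, 1991.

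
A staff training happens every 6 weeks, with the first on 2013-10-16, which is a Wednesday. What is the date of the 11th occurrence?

2014-12-10

The 11th occurrence is 10 intervals after the first: 10 × 42 = 420 days after 2013-10-16.
October has 31 days — 15 days to the end of October leaves 405.
From end of October to end of 2013 is 61 days (344 left).
January has 31 days (313 left).
February has 28 days (285 left).
March has 31 days (254 left).
April has 30 days (224 left).
May has 31 days (193 left).
June has 30 days (163 left).
July has 31 days (132 left).
August has 31 days (101 left).
September has 30 days (71 left).
October has 31 days (40 left).
November has 30 days (10 left).
10 days into December → 2014-12-10.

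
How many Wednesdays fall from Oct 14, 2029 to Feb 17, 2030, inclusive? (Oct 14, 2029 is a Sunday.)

18

Oct 14, 2029 is a Sunday; the first Wednesday on or after it is Oct 17, 2029 (3 days later).
From Oct 17, 2029 to Feb 17, 2030: 14 + 30 + 31 + 31 + 17 = 123 days (rest of Oct, Nov, Dec, Jan, Feb).
123 ÷ 7 = 17 full weeks with remainder 4, so 17 more Wednesdays after the first → 18.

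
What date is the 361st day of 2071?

January has 31 days (361 − 31 = 330 remain).
February has 28 days (330 − 28 = 302 remain).
March has 31 days (302 − 31 = 271 remain).
April has 30 days (271 − 30 = 241 remain).
May has 31 days (241 − 31 = 210 remain).
June has 30 days (210 − 30 = 180 remain).
July has 31 days (180 − 31 = 149 remain).
August has 31 days (149 − 31 = 118 remain).
September has 30 days (118 − 30 = 88 remain).
October has 31 days (88 − 31 = 57 remain).
November has 30 days (57 − 30 = 27 remain).
27 into December → December 27.

December 27, 2071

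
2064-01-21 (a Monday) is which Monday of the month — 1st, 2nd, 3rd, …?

3rd

Day 21 falls in week ⌈21/7⌉ of the month.
Days 1–7 hold the 1st Monday, 8–14 the 2nd, 15–21 the 3rd, 22–28 the 4th, 29–31 the 5th.
21 is in the range for the 3rd.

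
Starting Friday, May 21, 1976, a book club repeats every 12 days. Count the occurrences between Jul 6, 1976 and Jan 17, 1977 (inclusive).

17

Occurrences land 12·i days after May 21, 1976 for i = 0, 1, 2, …
Jul 6, 1976 is 46 days after the start; 46 ÷ 12 = 3 remainder 10; since the remainder is 10, round up to i = 4. First occurrence in the window: #5 on Jul 8, 1976 (4×12 = 48 days in).
Jan 17, 1977 is 241 days after the start; 241 ÷ 12 = 20 remainder 1. Last occurrence in the window: #21 on Jan 16, 1977.
Occurrences #5 through #21: 17 in total.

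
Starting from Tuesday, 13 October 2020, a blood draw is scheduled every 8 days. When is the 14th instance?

The 14th occurrence is 13 intervals after the first: 13 × 8 = 104 days after 13 October 2020.
October has 31 days — 18 days to the end of October leaves 86.
November has 30 days (56 left).
December has 31 days (25 left).
25 days into January → 25 January 2021.

25 January 2021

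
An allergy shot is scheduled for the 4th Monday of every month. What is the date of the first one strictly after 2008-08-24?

August 2008 starts on a Friday; its first Monday is the 4th, so the 4th Monday is the 25th — 2008-08-25.
2008-08-25 is after 2008-08-24, so that is the next one.

2008-08-25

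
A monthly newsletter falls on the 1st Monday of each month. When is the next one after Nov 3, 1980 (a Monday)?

Dec 1, 1980

Nov 1980 starts on a Saturday, so its 1st Monday is Nov 3, 1980 (2 days in).
That is not after Nov 3, 1980, so look at Dec 1980.
Dec 1980 starts on a Monday, so its 1st Monday is Dec 1, 1980.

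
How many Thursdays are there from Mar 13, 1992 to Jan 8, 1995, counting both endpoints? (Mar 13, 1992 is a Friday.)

147

Mar 13, 1992 is a Friday; the first Thursday on or after it is Mar 19, 1992 (6 days later).
From Mar 19, 1992 to Jan 8, 1995: 287 + 365 + 365 + 8 = 1025 days (rest of 1992, 1993, 1994, to Jan 8, 1995 in 1995).
1025 ÷ 7 = 146 full weeks with remainder 3, so 146 more Thursdays after the first → 147.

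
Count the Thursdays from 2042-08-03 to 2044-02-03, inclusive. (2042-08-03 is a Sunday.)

78

2042-08-03 is a Sunday; the first Thursday on or after it is 2042-08-07 (4 days later).
From 2042-08-07 to 2044-02-03: 146 + 365 + 34 = 545 days (rest of 2042, 2043, to 2044-02-03 in 2044).
545 ÷ 7 = 77 full weeks with remainder 6, so 77 more Thursdays after the first → 78.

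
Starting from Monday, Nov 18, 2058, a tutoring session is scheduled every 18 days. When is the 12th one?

Jun 4, 2059

The 12th occurrence is 11 intervals after the first: 11 × 18 = 198 days after Nov 18, 2058.
Nov has 30 days — 12 days to the end of Nov leaves 186.
Dec has 31 days (155 left).
Jan has 31 days (124 left).
Feb has 28 days (96 left).
Mar has 31 days (65 left).
Apr has 30 days (35 left).
May has 31 days (4 left).
4 days into Jun → Jun 4, 2059.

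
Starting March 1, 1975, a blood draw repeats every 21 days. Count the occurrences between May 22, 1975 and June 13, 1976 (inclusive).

Occurrences land 21·i days after March 1, 1975 for i = 0, 1, 2, …
May 22, 1975 is 82 days after the start; 82 ÷ 21 = 3 remainder 19; since the remainder is 19, round up to i = 4. First occurrence in the window: #5 on May 24, 1975 (4×21 = 84 days in).
June 13, 1976 is 470 days after the start; 470 ÷ 21 = 22 remainder 8. Last occurrence in the window: #23 on June 5, 1976.
Occurrences #5 through #23: 19 in total.

19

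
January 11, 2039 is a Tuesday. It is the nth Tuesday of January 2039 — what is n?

2nd

Day 11 falls in week ⌈11/7⌉ of the month.
Days 1–7 hold the 1st Tuesday, 8–14 the 2nd, 15–21 the 3rd, 22–28 the 4th, 29–31 the 5th.
11 is in the range for the 2nd.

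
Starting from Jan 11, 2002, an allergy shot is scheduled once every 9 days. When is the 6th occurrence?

Feb 25, 2002

The 6th occurrence is 5 intervals after the first: 5 × 9 = 45 days after Jan 11, 2002.
Jan has 31 days — 20 days to the end of Jan leaves 25.
25 days into Feb → Feb 25, 2002.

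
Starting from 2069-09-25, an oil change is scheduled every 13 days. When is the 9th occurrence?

2070-01-07

The 9th occurrence is 8 intervals after the first: 8 × 13 = 104 days after 2069-09-25.
September has 30 days — 5 days to the end of September leaves 99.
October has 31 days (68 left).
November has 30 days (38 left).
December has 31 days (7 left).
7 days into January → 2070-01-07.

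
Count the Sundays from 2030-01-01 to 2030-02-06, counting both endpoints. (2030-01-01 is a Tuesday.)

2030-01-01 is a Tuesday; the first Sunday on or after it is 2030-01-06 (5 days later).
From 2030-01-06 to 2030-02-06: 25 + 6 = 31 days (rest of January, February).
31 ÷ 7 = 4 full weeks with remainder 3, so 4 more Sundays after the first → 5.

5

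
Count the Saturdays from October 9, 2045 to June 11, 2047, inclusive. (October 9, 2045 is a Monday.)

87

October 9, 2045 is a Monday; the first Saturday on or after it is October 14, 2045 (5 days later).
From October 14, 2045 to June 11, 2047: 78 + 365 + 162 = 605 days (rest of 2045, 2046, to June 11, 2047 in 2047).
605 ÷ 7 = 86 full weeks with remainder 3, so 86 more Saturdays after the first → 87.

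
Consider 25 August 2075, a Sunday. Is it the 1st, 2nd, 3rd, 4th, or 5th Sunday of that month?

4th

Day 25 falls in week ⌈25/7⌉ of the month.
Days 1–7 hold the 1st Sunday, 8–14 the 2nd, 15–21 the 3rd, 22–28 the 4th, 29–31 the 5th.
25 is in the range for the 4th.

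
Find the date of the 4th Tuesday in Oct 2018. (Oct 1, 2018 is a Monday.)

Oct 23, 2018

Oct 2018 begins on a Monday, so the first Tuesday is Oct 2 (1 day later).
The 4th Tuesday is 3 weeks later: 2 + 21 = 23.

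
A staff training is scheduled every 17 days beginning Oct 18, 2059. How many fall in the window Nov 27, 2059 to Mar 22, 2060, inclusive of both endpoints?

Occurrences land 17·i days after Oct 18, 2059 for i = 0, 1, 2, …
Nov 27, 2059 is 40 days after the start; 40 ÷ 17 = 2 remainder 6; since the remainder is 6, round up to i = 3. First occurrence in the window: #4 on Dec 8, 2059 (3×17 = 51 days in).
Mar 22, 2060 is 156 days after the start; 156 ÷ 17 = 9 remainder 3. Last occurrence in the window: #10 on Mar 19, 2060.
Occurrences #4 through #10: 7 in total.

7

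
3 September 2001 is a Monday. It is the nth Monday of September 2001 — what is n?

1st

Day 3 falls in week ⌈3/7⌉ of the month.
Days 1–7 hold the 1st Monday, 8–14 the 2nd, 15–21 the 3rd, 22–28 the 4th, 29–31 the 5th.
3 is in the range for the 1st.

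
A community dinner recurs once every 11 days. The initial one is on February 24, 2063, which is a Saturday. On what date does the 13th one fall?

The 13th occurrence is 12 intervals after the first: 12 × 11 = 132 days after February 24, 2063.
February has 28 days — 4 days to the end of February leaves 128.
March has 31 days (97 left).
April has 30 days (67 left).
May has 31 days (36 left).
June has 30 days (6 left).
6 days into July → July 6, 2063.

July 6, 2063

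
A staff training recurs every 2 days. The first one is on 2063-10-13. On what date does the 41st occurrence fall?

2064-01-01

The 41st occurrence is 40 intervals after the first: 40 × 2 = 80 days after 2063-10-13.
October has 31 days — 18 days to the end of October leaves 62.
November has 30 days (32 left).
December has 31 days (1 left).
1 day into January → 2064-01-01.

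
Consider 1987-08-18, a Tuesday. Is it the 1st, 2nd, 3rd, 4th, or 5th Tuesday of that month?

Day 18 falls in week ⌈18/7⌉ of the month.
Days 1–7 hold the 1st Tuesday, 8–14 the 2nd, 15–21 the 3rd, 22–28 the 4th, 29–31 the 5th.
18 is in the range for the 3rd.

3rd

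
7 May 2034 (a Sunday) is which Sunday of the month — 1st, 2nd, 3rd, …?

1st

Day 7 falls in week ⌈7/7⌉ of the month.
Days 1–7 hold the 1st Sunday, 8–14 the 2nd, 15–21 the 3rd, 22–28 the 4th, 29–31 the 5th.
7 is in the range for the 1st.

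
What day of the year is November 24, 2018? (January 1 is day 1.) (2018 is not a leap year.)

Days in months before November: 31 + 28 + 31 + 30 + 31 + 30 + 31 + 31 + 30 + 31 = 304.
Plus 24 days into November → day 328.

328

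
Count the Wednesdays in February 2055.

4

2055-02-01 is a Monday; the first Wednesday on or after it is 2055-02-03 (2 days later).
From 2055-02-03 to 2055-02-28 is 28 − 3 = 25 days.
25 ÷ 7 = 3 full weeks with remainder 4, so 3 more Wednesdays after the first → 4.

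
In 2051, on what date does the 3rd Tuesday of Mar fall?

Mar 21, 2051

The first Tuesday of Mar 2051 is Mar 7.
The 3rd Tuesday is 2 weeks later: 7 + 14 = 21.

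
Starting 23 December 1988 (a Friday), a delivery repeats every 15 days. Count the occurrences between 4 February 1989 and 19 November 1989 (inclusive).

20

Occurrences land 15·i days after 23 December 1988 for i = 0, 1, 2, …
4 February 1989 is 43 days after the start; 43 ÷ 15 = 2 remainder 13; since the remainder is 13, round up to i = 3. First occurrence in the window: #4 on 6 February 1989 (3×15 = 45 days in).
19 November 1989 is 331 days after the start; 331 ÷ 15 = 22 remainder 1. Last occurrence in the window: #23 on 18 November 1989.
Occurrences #4 through #23: 20 in total.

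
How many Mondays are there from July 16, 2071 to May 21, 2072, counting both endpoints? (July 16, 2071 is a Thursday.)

44

July 16, 2071 is a Thursday; the first Monday on or after it is July 20, 2071 (4 days later).
From July 20, 2071 to May 21, 2072: 11 + 31 + 30 + 31 + 30 + 31 + 31 + 29 + 31 + 30 + 21 = 306 days (rest of July, August, September, October, November, December, January, February, March, April, May).
306 ÷ 7 = 43 full weeks with remainder 5, so 43 more Mondays after the first → 44.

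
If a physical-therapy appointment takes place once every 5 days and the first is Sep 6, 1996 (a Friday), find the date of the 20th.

The 20th occurrence is 19 intervals after the first: 19 × 5 = 95 days after Sep 6, 1996.
Sep has 30 days — 24 days to the end of Sep leaves 71.
Oct has 31 days (40 left).
Nov has 30 days (10 left).
10 days into Dec → Dec 10, 1996.

Dec 10, 1996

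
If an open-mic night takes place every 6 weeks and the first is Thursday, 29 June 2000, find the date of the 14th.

27 December 2001

The 14th occurrence is 13 intervals after the first: 13 × 42 = 546 days after 29 June 2000.
June has 30 days — 1 day to the end of June leaves 545.
From end of June to end of 2000 is 184 days (361 left).
January has 31 days (330 left).
February has 28 days (302 left).
March has 31 days (271 left).
April has 30 days (241 left).
May has 31 days (210 left).
June has 30 days (180 left).
July has 31 days (149 left).
August has 31 days (118 left).
September has 30 days (88 left).
October has 31 days (57 left).
November has 30 days (27 left).
27 days into December → 27 December 2001.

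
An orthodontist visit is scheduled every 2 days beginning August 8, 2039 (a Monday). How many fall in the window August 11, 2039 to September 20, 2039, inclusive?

Occurrences land 2·i days after August 8, 2039 for i = 0, 1, 2, …
August 11, 2039 is 3 days after the start; 3 ÷ 2 = 1 remainder 1; since the remainder is 1, round up to i = 2. First occurrence in the window: #3 on August 12, 2039 (2×2 = 4 days in).
September 20, 2039 is 43 days after the start; 43 ÷ 2 = 21 remainder 1. Last occurrence in the window: #22 on September 19, 2039.
Occurrences #3 through #22: 20 in total.

20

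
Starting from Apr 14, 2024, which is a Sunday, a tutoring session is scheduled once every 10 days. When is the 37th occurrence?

The 37th occurrence is 36 intervals after the first: 36 × 10 = 360 days after Apr 14, 2024.
Apr has 30 days — 16 days to the end of Apr leaves 344.
May has 31 days (313 left).
Jun has 30 days (283 left).
Jul has 31 days (252 left).
Aug has 31 days (221 left).
Sep has 30 days (191 left).
Oct has 31 days (160 left).
Nov has 30 days (130 left).
Dec has 31 days (99 left).
Jan has 31 days (68 left).
Feb has 28 days (40 left).
Mar has 31 days (9 left).
9 days into Apr → Apr 9, 2025.

Apr 9, 2025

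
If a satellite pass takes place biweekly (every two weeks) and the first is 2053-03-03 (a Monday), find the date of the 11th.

2053-07-21

The 11th occurrence is 10 intervals after the first: 10 × 14 = 140 days after 2053-03-03.
March has 31 days — 28 days to the end of March leaves 112.
April has 30 days (82 left).
May has 31 days (51 left).
June has 30 days (21 left).
21 days into July → 2053-07-21.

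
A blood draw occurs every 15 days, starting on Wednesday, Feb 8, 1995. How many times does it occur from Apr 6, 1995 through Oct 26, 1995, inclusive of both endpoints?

Occurrences land 15·i days after Feb 8, 1995 for i = 0, 1, 2, …
Apr 6, 1995 is 57 days after the start; 57 ÷ 15 = 3 remainder 12; since the remainder is 12, round up to i = 4. First occurrence in the window: #5 on Apr 9, 1995 (4×15 = 60 days in).
Oct 26, 1995 is 260 days after the start; 260 ÷ 15 = 17 remainder 5. Last occurrence in the window: #18 on Oct 21, 1995.
Occurrences #5 through #18: 14 in total.

14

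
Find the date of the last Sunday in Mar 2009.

Mar 29, 2009

The first Sunday of Mar 2009 is Mar 1.
Mar 2009 has 31 days. Adding weeks: 1, 8, 15, 22, 29 — the last one ≤ 31 is the 29th.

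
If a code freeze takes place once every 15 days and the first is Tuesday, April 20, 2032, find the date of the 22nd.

March 1, 2033

The 22nd occurrence is 21 intervals after the first: 21 × 15 = 315 days after April 20, 2032.
April has 30 days — 10 days to the end of April leaves 305.
May has 31 days (274 left).
June has 30 days (244 left).
July has 31 days (213 left).
August has 31 days (182 left).
September has 30 days (152 left).
October has 31 days (121 left).
November has 30 days (91 left).
December has 31 days (60 left).
January has 31 days (29 left).
February has 28 days (1 left).
1 day into March → March 1, 2033.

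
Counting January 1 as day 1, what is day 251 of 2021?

September 8, 2021

January has 31 days (251 − 31 = 220 remain).
February has 28 days (220 − 28 = 192 remain).
March has 31 days (192 − 31 = 161 remain).
April has 30 days (161 − 30 = 131 remain).
May has 31 days (131 − 31 = 100 remain).
June has 30 days (100 − 30 = 70 remain).
July has 31 days (70 − 31 = 39 remain).
August has 31 days (39 − 31 = 8 remain).
8 into September → September 8.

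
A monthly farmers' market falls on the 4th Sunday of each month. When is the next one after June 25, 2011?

June 2011 starts on a Wednesday; its first Sunday is the 5th, so the 4th Sunday is the 26th — June 26, 2011.
June 26, 2011 is after June 25, 2011, so that is the next one.

June 26, 2011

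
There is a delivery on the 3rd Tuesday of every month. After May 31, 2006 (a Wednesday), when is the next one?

May 2006 starts on a Monday; its first Tuesday is the 2nd, so the 3rd Tuesday is the 16th — May 16, 2006.
That is not after May 31, 2006, so look at Jun 2006.
Jun 2006 starts on a Thursday; its first Tuesday is the 6th, so the 3rd Tuesday is the 20th — Jun 20, 2006.

Jun 20, 2006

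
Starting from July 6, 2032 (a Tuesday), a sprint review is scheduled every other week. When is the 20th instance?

The 20th occurrence is 19 intervals after the first: 19 × 14 = 266 days after July 6, 2032.
July has 31 days — 25 days to the end of July leaves 241.
August has 31 days (210 left).
September has 30 days (180 left).
October has 31 days (149 left).
November has 30 days (119 left).
December has 31 days (88 left).
January has 31 days (57 left).
February has 28 days (29 left).
29 days into March → March 29, 2033.

March 29, 2033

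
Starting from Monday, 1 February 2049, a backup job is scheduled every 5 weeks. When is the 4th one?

17 May 2049

The 4th occurrence is 3 intervals after the first: 3 × 35 = 105 days after 1 February 2049.
February has 28 days — 27 days to the end of February leaves 78.
March has 31 days (47 left).
April has 30 days (17 left).
17 days into May → 17 May 2049.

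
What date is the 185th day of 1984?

January has 31 days (185 − 31 = 154 remain).
February has 29 days (154 − 29 = 125 remain).
March has 31 days (125 − 31 = 94 remain).
April has 30 days (94 − 30 = 64 remain).
May has 31 days (64 − 31 = 33 remain).
June has 30 days (33 − 30 = 3 remain).
3 into July → July 3.

3 July 1984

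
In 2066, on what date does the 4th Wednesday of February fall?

February 2066 begins on a Monday, so the first Wednesday is February 3 (2 days later).
The 4th Wednesday is 3 weeks later: 3 + 21 = 24.

24 February 2066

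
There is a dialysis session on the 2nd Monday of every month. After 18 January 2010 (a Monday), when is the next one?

January 2010 starts on a Friday; its first Monday is the 4th, so the 2nd Monday is the 11th — 11 January 2010.
That is not after 18 January 2010, so look at February 2010.
February 2010 starts on a Monday; its first Monday is the 1st, so the 2nd Monday is the 8th — 8 February 2010.

8 February 2010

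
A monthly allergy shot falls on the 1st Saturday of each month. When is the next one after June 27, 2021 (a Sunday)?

July 3, 2021

June 2021 starts on a Tuesday, so its 1st Saturday is June 5, 2021 (4 days in).
That is not after June 27, 2021, so look at July 2021.
July 2021 starts on a Thursday, so its 1st Saturday is July 3, 2021 (2 days in).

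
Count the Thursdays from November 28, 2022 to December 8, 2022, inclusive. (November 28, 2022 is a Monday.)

2

November 28, 2022 is a Monday; the first Thursday on or after it is December 1, 2022 (3 days later).
From December 1, 2022 to December 8, 2022 is 8 − 1 = 7 days.
7 ÷ 7 = 1 full weeks with remainder 0, so 1 more Thursdays after the first → 2.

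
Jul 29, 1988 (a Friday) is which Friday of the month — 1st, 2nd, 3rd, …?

5th

Day 29 falls in week ⌈29/7⌉ of the month.
Days 1–7 hold the 1st Friday, 8–14 the 2nd, 15–21 the 3rd, 22–28 the 4th, 29–31 the 5th.
29 is in the range for the 5th.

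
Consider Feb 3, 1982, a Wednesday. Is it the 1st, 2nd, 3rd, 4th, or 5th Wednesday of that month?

1st

Day 3 falls in week ⌈3/7⌉ of the month.
Days 1–7 hold the 1st Wednesday, 8–14 the 2nd, 15–21 the 3rd, 22–28 the 4th, 29–31 the 5th.
3 is in the range for the 1st.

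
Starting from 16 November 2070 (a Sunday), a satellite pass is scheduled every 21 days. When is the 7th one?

The 7th occurrence is 6 intervals after the first: 6 × 21 = 126 days after 16 November 2070.
November has 30 days — 14 days to the end of November leaves 112.
December has 31 days (81 left).
January has 31 days (50 left).
February has 28 days (22 left).
22 days into March → 22 March 2071.

22 March 2071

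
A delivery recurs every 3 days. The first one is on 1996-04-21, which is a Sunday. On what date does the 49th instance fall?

The 49th occurrence is 48 intervals after the first: 48 × 3 = 144 days after 1996-04-21.
April has 30 days — 9 days to the end of April leaves 135.
May has 31 days (104 left).
June has 30 days (74 left).
July has 31 days (43 left).
August has 31 days (12 left).
12 days into September → 1996-09-12.

1996-09-12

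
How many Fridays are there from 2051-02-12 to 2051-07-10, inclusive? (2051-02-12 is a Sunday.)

2051-02-12 is a Sunday; the first Friday on or after it is 2051-02-17 (5 days later).
From 2051-02-17 to 2051-07-10: 11 + 31 + 30 + 31 + 30 + 10 = 143 days (rest of February, March, April, May, June, July).
143 ÷ 7 = 20 full weeks with remainder 3, so 20 more Fridays after the first → 21.

21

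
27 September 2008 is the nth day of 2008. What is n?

271

Days in months before September: 31 + 29 + 31 + 30 + 31 + 30 + 31 + 31 = 244.
Plus 27 days into September → day 271.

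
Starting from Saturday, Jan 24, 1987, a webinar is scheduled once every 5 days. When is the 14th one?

Mar 30, 1987

The 14th occurrence is 13 intervals after the first: 13 × 5 = 65 days after Jan 24, 1987.
Jan has 31 days — 7 days to the end of Jan leaves 58.
Feb has 28 days (30 left).
30 days into Mar → Mar 30, 1987.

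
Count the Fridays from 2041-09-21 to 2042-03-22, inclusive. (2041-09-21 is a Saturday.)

26

2041-09-21 is a Saturday; the first Friday on or after it is 2041-09-27 (6 days later).
From 2041-09-27 to 2042-03-22: 3 + 31 + 30 + 31 + 31 + 28 + 22 = 176 days (rest of September, October, November, December, January, February, March).
176 ÷ 7 = 25 full weeks with remainder 1, so 25 more Fridays after the first → 26.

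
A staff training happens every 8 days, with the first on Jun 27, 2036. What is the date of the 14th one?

Oct 9, 2036

The 14th occurrence is 13 intervals after the first: 13 × 8 = 104 days after Jun 27, 2036.
Jun has 30 days — 3 days to the end of Jun leaves 101.
Jul has 31 days (70 left).
Aug has 31 days (39 left).
Sep has 30 days (9 left).
9 days into Oct → Oct 9, 2036.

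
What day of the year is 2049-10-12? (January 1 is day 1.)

Days in months before October: 31 + 28 + 31 + 30 + 31 + 30 + 31 + 31 + 30 = 273.
Plus 12 days into October → day 285.

285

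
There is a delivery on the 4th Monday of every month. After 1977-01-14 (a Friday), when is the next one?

January 1977 starts on a Saturday; its first Monday is the 3rd, so the 4th Monday is the 24th — 1977-01-24.
1977-01-24 is after 1977-01-14, so that is the next one.

1977-01-24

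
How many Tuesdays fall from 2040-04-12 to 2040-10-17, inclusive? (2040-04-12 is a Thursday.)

2040-04-12 is a Thursday; the first Tuesday on or after it is 2040-04-17 (5 days later).
From 2040-04-17 to 2040-10-17: 13 + 31 + 30 + 31 + 31 + 30 + 17 = 183 days (rest of April, May, June, July, August, September, October).
183 ÷ 7 = 26 full weeks with remainder 1, so 26 more Tuesdays after the first → 27.

27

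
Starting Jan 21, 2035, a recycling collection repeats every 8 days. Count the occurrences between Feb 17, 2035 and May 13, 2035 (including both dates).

Occurrences land 8·i days after Jan 21, 2035 for i = 0, 1, 2, …
Feb 17, 2035 is 27 days after the start; 27 ÷ 8 = 3 remainder 3; since the remainder is 3, round up to i = 4. First occurrence in the window: #5 on Feb 22, 2035 (4×8 = 32 days in).
May 13, 2035 is 112 days after the start; 112 ÷ 8 = 14 remainder 0. Last occurrence in the window: #15 on May 13, 2035.
Occurrences #5 through #15: 11 in total.

11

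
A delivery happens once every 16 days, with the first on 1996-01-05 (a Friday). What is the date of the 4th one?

1996-02-22

The 4th occurrence is 3 intervals after the first: 3 × 16 = 48 days after 1996-01-05.
January has 31 days — 26 days to the end of January leaves 22.
22 days into February → 1996-02-22.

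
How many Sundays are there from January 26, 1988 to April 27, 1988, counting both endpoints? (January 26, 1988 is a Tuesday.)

13

January 26, 1988 is a Tuesday; the first Sunday on or after it is January 31, 1988 (5 days later).
From January 31, 1988 to April 27, 1988: 0 + 29 + 31 + 27 = 87 days (rest of January, February, March, April).
87 ÷ 7 = 12 full weeks with remainder 3, so 12 more Sundays after the first → 13.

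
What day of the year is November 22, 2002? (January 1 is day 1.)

Days in months before November: 31 + 28 + 31 + 30 + 31 + 30 + 31 + 31 + 30 + 31 = 304.
Plus 22 days into November → day 326.

326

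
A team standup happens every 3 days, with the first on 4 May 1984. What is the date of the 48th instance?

22 September 1984

The 48th occurrence is 47 intervals after the first: 47 × 3 = 141 days after 4 May 1984.
May has 31 days — 27 days to the end of May leaves 114.
June has 30 days (84 left).
July has 31 days (53 left).
August has 31 days (22 left).
22 days into September → 22 September 1984.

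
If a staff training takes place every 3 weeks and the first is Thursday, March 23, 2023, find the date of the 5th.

The 5th occurrence is 4 intervals after the first: 4 × 21 = 84 days after March 23, 2023.
March has 31 days — 8 days to the end of March leaves 76.
April has 30 days (46 left).
May has 31 days (15 left).
15 days into June → June 15, 2023.

June 15, 2023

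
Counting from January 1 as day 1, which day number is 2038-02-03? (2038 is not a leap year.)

34

Days in months before February: 31 = 31.
Plus 3 days into February → day 34.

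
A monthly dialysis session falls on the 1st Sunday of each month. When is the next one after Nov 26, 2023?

Dec 3, 2023

Nov 2023 starts on a Wednesday, so its 1st Sunday is Nov 5, 2023 (4 days in).
That is not after Nov 26, 2023, so look at Dec 2023.
Dec 2023 starts on a Friday, so its 1st Sunday is Dec 3, 2023 (2 days in).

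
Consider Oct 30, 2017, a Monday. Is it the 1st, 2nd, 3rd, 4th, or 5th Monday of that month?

Day 30 falls in week ⌈30/7⌉ of the month.
Days 1–7 hold the 1st Monday, 8–14 the 2nd, 15–21 the 3rd, 22–28 the 4th, 29–31 the 5th.
30 is in the range for the 5th.

5th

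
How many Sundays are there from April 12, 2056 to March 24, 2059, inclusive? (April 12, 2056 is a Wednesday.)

April 12, 2056 is a Wednesday; the first Sunday on or after it is April 16, 2056 (4 days later).
From April 16, 2056 to March 24, 2059: 259 + 365 + 365 + 83 = 1072 days (rest of 2056, 2057, 2058, to March 24, 2059 in 2059).
1072 ÷ 7 = 153 full weeks with remainder 1, so 153 more Sundays after the first → 154.

154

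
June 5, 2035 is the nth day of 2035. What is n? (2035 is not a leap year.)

156

Days in months before June: 31 + 28 + 31 + 30 + 31 = 151.
Plus 5 days into June → day 156.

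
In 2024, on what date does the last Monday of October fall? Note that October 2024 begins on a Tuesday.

October 2024 begins on a Tuesday, so the first Monday is October 7 (6 days later).
October 2024 has 31 days. Adding weeks: 7, 14, 21, 28 — the last one ≤ 31 is the 28th.

October 28, 2024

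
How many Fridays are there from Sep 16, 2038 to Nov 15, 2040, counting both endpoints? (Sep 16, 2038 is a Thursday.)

Sep 16, 2038 is a Thursday; the first Friday on or after it is Sep 17, 2038 (1 day later).
From Sep 17, 2038 to Nov 15, 2040: 105 + 365 + 320 = 790 days (rest of 2038, 2039, to Nov 15, 2040 in 2040).
790 ÷ 7 = 112 full weeks with remainder 6, so 112 more Fridays after the first → 113.

113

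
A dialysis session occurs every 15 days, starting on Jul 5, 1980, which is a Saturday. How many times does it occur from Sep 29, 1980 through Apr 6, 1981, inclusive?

13

Occurrences land 15·i days after Jul 5, 1980 for i = 0, 1, 2, …
Sep 29, 1980 is 86 days after the start; 86 ÷ 15 = 5 remainder 11; since the remainder is 11, round up to i = 6. First occurrence in the window: #7 on Oct 3, 1980 (6×15 = 90 days in).
Apr 6, 1981 is 275 days after the start; 275 ÷ 15 = 18 remainder 5. Last occurrence in the window: #19 on Apr 1, 1981.
Occurrences #7 through #19: 13 in total.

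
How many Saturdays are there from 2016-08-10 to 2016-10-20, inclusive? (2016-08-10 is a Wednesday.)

2016-08-10 is a Wednesday; the first Saturday on or after it is 2016-08-13 (3 days later).
From 2016-08-13 to 2016-10-20: 18 + 30 + 20 = 68 days (rest of August, September, October).
68 ÷ 7 = 9 full weeks with remainder 5, so 9 more Saturdays after the first → 10.

10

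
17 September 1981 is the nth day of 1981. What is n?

Days in months before September: 31 + 28 + 31 + 30 + 31 + 30 + 31 + 31 = 243.
Plus 17 days into September → day 260.

260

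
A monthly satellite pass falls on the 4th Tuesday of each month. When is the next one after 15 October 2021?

October 2021 starts on a Friday; its first Tuesday is the 5th, so the 4th Tuesday is the 26th — 26 October 2021.
26 October 2021 is after 15 October 2021, so that is the next one.

26 October 2021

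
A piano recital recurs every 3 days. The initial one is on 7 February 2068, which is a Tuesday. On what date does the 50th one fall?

3 July 2068

The 50th occurrence is 49 intervals after the first: 49 × 3 = 147 days after 7 February 2068.
February has 29 days — 22 days to the end of February leaves 125.
March has 31 days (94 left).
April has 30 days (64 left).
May has 31 days (33 left).
June has 30 days (3 left).
3 days into July → 3 July 2068.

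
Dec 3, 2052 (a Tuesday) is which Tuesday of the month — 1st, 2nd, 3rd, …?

Day 3 falls in week ⌈3/7⌉ of the month.
Days 1–7 hold the 1st Tuesday, 8–14 the 2nd, 15–21 the 3rd, 22–28 the 4th, 29–31 the 5th.
3 is in the range for the 1st.

1st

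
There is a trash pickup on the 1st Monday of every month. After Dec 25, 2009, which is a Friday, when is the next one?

Dec 2009 starts on a Tuesday, so its 1st Monday is Dec 7, 2009 (6 days in).
That is not after Dec 25, 2009, so look at Jan 2010.
Jan 2010 starts on a Friday, so its 1st Monday is Jan 4, 2010 (3 days in).

Jan 4, 2010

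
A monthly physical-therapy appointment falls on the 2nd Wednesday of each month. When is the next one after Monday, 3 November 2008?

12 November 2008

November 2008 starts on a Saturday; its first Wednesday is the 5th, so the 2nd Wednesday is the 12th — 12 November 2008.
12 November 2008 is after 3 November 2008, so that is the next one.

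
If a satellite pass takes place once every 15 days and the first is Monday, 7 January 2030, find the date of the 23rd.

3 December 2030

The 23rd occurrence is 22 intervals after the first: 22 × 15 = 330 days after 7 January 2030.
January has 31 days — 24 days to the end of January leaves 306.
February has 28 days (278 left).
March has 31 days (247 left).
April has 30 days (217 left).
May has 31 days (186 left).
June has 30 days (156 left).
July has 31 days (125 left).
August has 31 days (94 left).
September has 30 days (64 left).
October has 31 days (33 left).
November has 30 days (3 left).
3 days into December → 3 December 2030.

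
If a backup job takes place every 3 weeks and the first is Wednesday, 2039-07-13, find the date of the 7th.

2039-11-16

The 7th occurrence is 6 intervals after the first: 6 × 21 = 126 days after 2039-07-13.
July has 31 days — 18 days to the end of July leaves 108.
August has 31 days (77 left).
September has 30 days (47 left).
October has 31 days (16 left).
16 days into November → 2039-11-16.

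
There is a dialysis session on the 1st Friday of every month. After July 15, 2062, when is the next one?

July 2062 starts on a Saturday, so its 1st Friday is July 7, 2062 (6 days in).
That is not after July 15, 2062, so look at August 2062.
August 2062 starts on a Tuesday, so its 1st Friday is August 4, 2062 (3 days in).

August 4, 2062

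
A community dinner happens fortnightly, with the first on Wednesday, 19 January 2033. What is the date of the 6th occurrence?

30 March 2033

The 6th occurrence is 5 intervals after the first: 5 × 14 = 70 days after 19 January 2033.
January has 31 days — 12 days to the end of January leaves 58.
February has 28 days (30 left).
30 days into March → 30 March 2033.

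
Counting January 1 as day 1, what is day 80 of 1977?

January has 31 days (80 − 31 = 49 remain).
February has 28 days (49 − 28 = 21 remain).
21 into March → March 21.

March 21, 1977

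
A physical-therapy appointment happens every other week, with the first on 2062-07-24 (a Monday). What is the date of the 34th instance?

The 34th occurrence is 33 intervals after the first: 33 × 14 = 462 days after 2062-07-24.
July has 31 days — 7 days to the end of July leaves 455.
From end of July to end of 2062 is 153 days (302 left).
January has 31 days (271 left).
February has 28 days (243 left).
March has 31 days (212 left).
April has 30 days (182 left).
May has 31 days (151 left).
June has 30 days (121 left).
July has 31 days (90 left).
August has 31 days (59 left).
September has 30 days (29 left).
29 days into October → 2063-10-29.

2063-10-29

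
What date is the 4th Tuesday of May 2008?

May 2008 begins on a Thursday, so the first Tuesday is May 6 (5 days later).
The 4th Tuesday is 3 weeks later: 6 + 21 = 27.

27 May 2008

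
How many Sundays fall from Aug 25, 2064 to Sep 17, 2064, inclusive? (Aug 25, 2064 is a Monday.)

Aug 25, 2064 is a Monday; the first Sunday on or after it is Aug 31, 2064 (6 days later).
From Aug 31, 2064 to Sep 17, 2064: 0 + 17 = 17 days (rest of Aug, Sep).
17 ÷ 7 = 2 full weeks with remainder 3, so 2 more Sundays after the first → 3.

3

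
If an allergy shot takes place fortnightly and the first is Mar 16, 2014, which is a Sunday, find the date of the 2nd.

Mar 30, 2014

The 2nd occurrence is 1 interval after the first: 1 × 14 = 14 days after Mar 16, 2014.
14 days later is Mar 30, 2014.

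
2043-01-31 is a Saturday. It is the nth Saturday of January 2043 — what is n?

5th

Day 31 falls in week ⌈31/7⌉ of the month.
Days 1–7 hold the 1st Saturday, 8–14 the 2nd, 15–21 the 3rd, 22–28 the 4th, 29–31 the 5th.
31 is in the range for the 5th.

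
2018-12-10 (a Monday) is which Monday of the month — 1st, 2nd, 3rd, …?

2nd

Day 10 falls in week ⌈10/7⌉ of the month.
Days 1–7 hold the 1st Monday, 8–14 the 2nd, 15–21 the 3rd, 22–28 the 4th, 29–31 the 5th.
10 is in the range for the 2nd.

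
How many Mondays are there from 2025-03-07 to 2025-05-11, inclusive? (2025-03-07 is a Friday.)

9

2025-03-07 is a Friday; the first Monday on or after it is 2025-03-10 (3 days later).
From 2025-03-10 to 2025-05-11: 21 + 30 + 11 = 62 days (rest of March, April, May).
62 ÷ 7 = 8 full weeks with remainder 6, so 8 more Mondays after the first → 9.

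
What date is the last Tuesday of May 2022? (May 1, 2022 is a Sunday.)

2022-05-31

May 2022 begins on a Sunday, so the first Tuesday is May 3 (2 days later).
May 2022 has 31 days. Adding weeks: 3, 10, 17, 24, 31 — the last one ≤ 31 is the 31st.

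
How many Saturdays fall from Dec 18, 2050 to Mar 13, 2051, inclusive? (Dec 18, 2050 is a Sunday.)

Dec 18, 2050 is a Sunday; the first Saturday on or after it is Dec 24, 2050 (6 days later).
From Dec 24, 2050 to Mar 13, 2051: 7 + 31 + 28 + 13 = 79 days (rest of Dec, Jan, Feb, Mar).
79 ÷ 7 = 11 full weeks with remainder 2, so 11 more Saturdays after the first → 12.

12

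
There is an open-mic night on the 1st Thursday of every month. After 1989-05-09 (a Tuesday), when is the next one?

1989-06-01

May 1989 starts on a Monday, so its 1st Thursday is 1989-05-04 (3 days in).
That is not after 1989-05-09, so look at June 1989.
June 1989 starts on a Thursday, so its 1st Thursday is 1989-06-01.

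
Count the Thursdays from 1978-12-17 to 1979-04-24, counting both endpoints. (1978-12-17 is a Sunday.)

1978-12-17 is a Sunday; the first Thursday on or after it is 1978-12-21 (4 days later).
From 1978-12-21 to 1979-04-24: 10 + 31 + 28 + 31 + 24 = 124 days (rest of December, January, February, March, April).
124 ÷ 7 = 17 full weeks with remainder 5, so 17 more Thursdays after the first → 18.

18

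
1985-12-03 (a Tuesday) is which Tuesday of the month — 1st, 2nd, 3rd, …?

Day 3 falls in week ⌈3/7⌉ of the month.
Days 1–7 hold the 1st Tuesday, 8–14 the 2nd, 15–21 the 3rd, 22–28 the 4th, 29–31 the 5th.
3 is in the range for the 1st.

1st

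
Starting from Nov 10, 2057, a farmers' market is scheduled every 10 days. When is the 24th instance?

Jun 28, 2058

The 24th occurrence is 23 intervals after the first: 23 × 10 = 230 days after Nov 10, 2057.
Nov has 30 days — 20 days to the end of Nov leaves 210.
Dec has 31 days (179 left).
Jan has 31 days (148 left).
Feb has 28 days (120 left).
Mar has 31 days (89 left).
Apr has 30 days (59 left).
May has 31 days (28 left).
28 days into Jun → Jun 28, 2058.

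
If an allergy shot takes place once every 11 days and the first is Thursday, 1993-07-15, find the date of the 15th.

1993-12-16

The 15th occurrence is 14 intervals after the first: 14 × 11 = 154 days after 1993-07-15.
July has 31 days — 16 days to the end of July leaves 138.
August has 31 days (107 left).
September has 30 days (77 left).
October has 31 days (46 left).
November has 30 days (16 left).
16 days into December → 1993-12-16.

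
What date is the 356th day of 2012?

21 December 2012

January has 31 days (356 − 31 = 325 remain).
February has 29 days (325 − 29 = 296 remain).
March has 31 days (296 − 31 = 265 remain).
April has 30 days (265 − 30 = 235 remain).
May has 31 days (235 − 31 = 204 remain).
June has 30 days (204 − 30 = 174 remain).
July has 31 days (174 − 31 = 143 remain).
August has 31 days (143 − 31 = 112 remain).
September has 30 days (112 − 30 = 82 remain).
October has 31 days (82 − 31 = 51 remain).
November has 30 days (51 − 30 = 21 remain).
21 into December → December 21.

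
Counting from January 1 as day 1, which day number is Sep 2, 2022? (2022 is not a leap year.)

Days in months before Sep: 31 + 28 + 31 + 30 + 31 + 30 + 31 + 31 = 243.
Plus 2 days into Sep → day 245.

245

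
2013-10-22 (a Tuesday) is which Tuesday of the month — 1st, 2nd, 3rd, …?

4th

Day 22 falls in week ⌈22/7⌉ of the month.
Days 1–7 hold the 1st Tuesday, 8–14 the 2nd, 15–21 the 3rd, 22–28 the 4th, 29–31 the 5th.
22 is in the range for the 4th.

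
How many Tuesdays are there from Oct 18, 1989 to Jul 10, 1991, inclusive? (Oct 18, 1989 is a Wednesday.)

90

Oct 18, 1989 is a Wednesday; the first Tuesday on or after it is Oct 24, 1989 (6 days later).
From Oct 24, 1989 to Jul 10, 1991: 68 + 365 + 191 = 624 days (rest of 1989, 1990, to Jul 10, 1991 in 1991).
624 ÷ 7 = 89 full weeks with remainder 1, so 89 more Tuesdays after the first → 90.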